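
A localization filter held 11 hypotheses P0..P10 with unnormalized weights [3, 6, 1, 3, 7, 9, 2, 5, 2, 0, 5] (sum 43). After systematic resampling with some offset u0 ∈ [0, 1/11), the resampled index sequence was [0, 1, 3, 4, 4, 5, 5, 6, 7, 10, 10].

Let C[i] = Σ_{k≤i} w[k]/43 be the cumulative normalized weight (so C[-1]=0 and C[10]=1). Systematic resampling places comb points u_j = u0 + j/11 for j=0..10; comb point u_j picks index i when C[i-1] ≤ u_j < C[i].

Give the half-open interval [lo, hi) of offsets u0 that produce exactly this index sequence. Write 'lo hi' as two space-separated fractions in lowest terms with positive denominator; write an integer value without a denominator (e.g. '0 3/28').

C = [3/43, 9/43, 10/43, 13/43, 20/43, 29/43, 31/43, 36/43, 38/43, 38/43, 1]
j=0 picked index 0: u0 ∈ [0, 3/43)
j=1 picked index 1: u0 ∈ [-10/473, 56/473)
j=2 picked index 3: u0 ∈ [24/473, 57/473)
j=3 picked index 4: u0 ∈ [14/473, 91/473)
j=4 picked index 4: u0 ∈ [-29/473, 48/473)
j=5 picked index 5: u0 ∈ [5/473, 104/473)
j=6 picked index 5: u0 ∈ [-38/473, 61/473)
j=7 picked index 6: u0 ∈ [18/473, 40/473)
j=8 picked index 7: u0 ∈ [-3/473, 52/473)
j=9 picked index 10: u0 ∈ [31/473, 2/11)
j=10 picked index 10: u0 ∈ [-12/473, 1/11)
intersection: [31/473, 3/43)

31/473 3/43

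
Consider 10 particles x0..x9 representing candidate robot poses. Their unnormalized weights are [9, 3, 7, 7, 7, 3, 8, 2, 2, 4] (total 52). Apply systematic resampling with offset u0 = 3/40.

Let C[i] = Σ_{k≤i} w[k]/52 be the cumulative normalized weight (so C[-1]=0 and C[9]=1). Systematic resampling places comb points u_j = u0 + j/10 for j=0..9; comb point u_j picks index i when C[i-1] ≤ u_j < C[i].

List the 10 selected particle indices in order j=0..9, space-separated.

C = [9/52, 3/13, 19/52, 1/2, 33/52, 9/13, 11/13, 23/26, 12/13, 1]
j=0: u_0=3/40 ∈ [0, 9/52) → index 0
j=1: u_1=7/40 ∈ [9/52, 3/13) → index 1
j=2: u_2=11/40 ∈ [3/13, 19/52) → index 2
j=3: u_3=3/8 ∈ [19/52, 1/2) → index 3
j=4: u_4=19/40 ∈ [19/52, 1/2) → index 3
j=5: u_5=23/40 ∈ [1/2, 33/52) → index 4
j=6: u_6=27/40 ∈ [33/52, 9/13) → index 5
j=7: u_7=31/40 ∈ [9/13, 11/13) → index 6
j=8: u_8=7/8 ∈ [11/13, 23/26) → index 7
j=9: u_9=39/40 ∈ [12/13, 1) → index 9

0 1 2 3 3 4 5 6 7 9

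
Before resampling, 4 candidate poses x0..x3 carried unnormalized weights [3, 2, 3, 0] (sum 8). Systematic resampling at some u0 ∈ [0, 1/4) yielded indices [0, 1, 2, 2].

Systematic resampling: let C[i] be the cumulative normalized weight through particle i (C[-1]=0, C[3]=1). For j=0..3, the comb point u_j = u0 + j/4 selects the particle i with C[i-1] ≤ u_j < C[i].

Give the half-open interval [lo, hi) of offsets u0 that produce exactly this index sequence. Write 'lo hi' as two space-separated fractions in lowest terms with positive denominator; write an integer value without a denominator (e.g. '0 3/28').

C = [3/8, 5/8, 1, 1]
j=0 picked index 0: u0 ∈ [0, 3/8)
j=1 picked index 1: u0 ∈ [1/8, 3/8)
j=2 picked index 2: u0 ∈ [1/8, 1/2)
j=3 picked index 2: u0 ∈ [-1/8, 1/4)
intersection: [1/8, 1/4)

1/8 1/4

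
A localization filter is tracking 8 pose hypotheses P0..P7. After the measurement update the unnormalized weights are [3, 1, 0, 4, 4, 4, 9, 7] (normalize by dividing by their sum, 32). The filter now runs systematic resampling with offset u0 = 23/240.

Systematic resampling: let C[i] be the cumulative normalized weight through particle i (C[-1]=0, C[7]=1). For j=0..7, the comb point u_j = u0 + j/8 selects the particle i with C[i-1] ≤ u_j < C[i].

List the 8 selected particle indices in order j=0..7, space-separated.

1 3 4 5 6 6 7 7

C = [3/32, 1/8, 1/8, 1/4, 3/8, 1/2, 25/32, 1]
j=0: u_0=23/240 ∈ [3/32, 1/8) → index 1
j=1: u_1=53/240 ∈ [1/8, 1/4) → index 3
j=2: u_2=83/240 ∈ [1/4, 3/8) → index 4
j=3: u_3=113/240 ∈ [3/8, 1/2) → index 5
j=4: u_4=143/240 ∈ [1/2, 25/32) → index 6
j=5: u_5=173/240 ∈ [1/2, 25/32) → index 6
j=6: u_6=203/240 ∈ [25/32, 1) → index 7
j=7: u_7=233/240 ∈ [25/32, 1) → index 7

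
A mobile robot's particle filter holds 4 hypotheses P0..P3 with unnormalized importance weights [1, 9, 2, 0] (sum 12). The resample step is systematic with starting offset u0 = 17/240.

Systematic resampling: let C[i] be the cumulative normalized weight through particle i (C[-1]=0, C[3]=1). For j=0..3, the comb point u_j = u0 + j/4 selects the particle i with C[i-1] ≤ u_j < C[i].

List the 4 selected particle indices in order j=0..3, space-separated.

C = [1/12, 5/6, 1, 1]
j=0: u_0=17/240 ∈ [0, 1/12) → index 0
j=1: u_1=77/240 ∈ [1/12, 5/6) → index 1
j=2: u_2=137/240 ∈ [1/12, 5/6) → index 1
j=3: u_3=197/240 ∈ [1/12, 5/6) → index 1

0 1 1 1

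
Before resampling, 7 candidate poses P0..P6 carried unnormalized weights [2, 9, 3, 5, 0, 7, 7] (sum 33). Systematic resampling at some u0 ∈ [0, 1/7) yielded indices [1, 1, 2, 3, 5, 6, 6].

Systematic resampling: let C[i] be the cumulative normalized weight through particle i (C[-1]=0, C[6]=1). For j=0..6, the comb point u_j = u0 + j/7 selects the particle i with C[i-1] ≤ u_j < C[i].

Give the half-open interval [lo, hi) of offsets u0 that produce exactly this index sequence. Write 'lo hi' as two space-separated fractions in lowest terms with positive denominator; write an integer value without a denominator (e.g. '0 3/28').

17/231 32/231

C = [2/33, 1/3, 14/33, 19/33, 19/33, 26/33, 1]
j=0 picked index 1: u0 ∈ [2/33, 1/3)
j=1 picked index 1: u0 ∈ [-19/231, 4/21)
j=2 picked index 2: u0 ∈ [1/21, 32/231)
j=3 picked index 3: u0 ∈ [-1/231, 34/231)
j=4 picked index 5: u0 ∈ [1/231, 50/231)
j=5 picked index 6: u0 ∈ [17/231, 2/7)
j=6 picked index 6: u0 ∈ [-16/231, 1/7)
intersection: [17/231, 32/231)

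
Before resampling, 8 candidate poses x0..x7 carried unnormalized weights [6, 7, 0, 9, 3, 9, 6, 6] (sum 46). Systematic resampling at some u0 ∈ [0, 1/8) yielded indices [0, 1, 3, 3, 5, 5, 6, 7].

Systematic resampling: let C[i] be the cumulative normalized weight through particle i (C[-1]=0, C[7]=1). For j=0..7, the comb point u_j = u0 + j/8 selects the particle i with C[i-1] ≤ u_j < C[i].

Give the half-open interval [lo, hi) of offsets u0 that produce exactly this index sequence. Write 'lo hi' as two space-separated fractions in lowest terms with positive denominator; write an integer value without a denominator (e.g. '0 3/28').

C = [3/23, 13/46, 13/46, 11/23, 25/46, 17/23, 20/23, 1]
j=0 picked index 0: u0 ∈ [0, 3/23)
j=1 picked index 1: u0 ∈ [1/184, 29/184)
j=2 picked index 3: u0 ∈ [3/92, 21/92)
j=3 picked index 3: u0 ∈ [-17/184, 19/184)
j=4 picked index 5: u0 ∈ [1/23, 11/46)
j=5 picked index 5: u0 ∈ [-15/184, 21/184)
j=6 picked index 6: u0 ∈ [-1/92, 11/92)
j=7 picked index 7: u0 ∈ [-1/184, 1/8)
intersection: [1/23, 19/184)

1/23 19/184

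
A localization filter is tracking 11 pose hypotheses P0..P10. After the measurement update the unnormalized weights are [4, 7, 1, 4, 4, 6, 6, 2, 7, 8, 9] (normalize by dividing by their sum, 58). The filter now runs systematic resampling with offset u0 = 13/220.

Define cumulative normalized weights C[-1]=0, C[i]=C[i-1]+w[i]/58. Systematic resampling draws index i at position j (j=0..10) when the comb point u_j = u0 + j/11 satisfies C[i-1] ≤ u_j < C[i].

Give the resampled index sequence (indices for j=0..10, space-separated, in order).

0 1 3 4 5 6 8 8 9 10 10

C = [2/29, 11/58, 6/29, 8/29, 10/29, 13/29, 16/29, 17/29, 41/58, 49/58, 1]
j=0: u_0=13/220 ∈ [0, 2/29) → index 0
j=1: u_1=3/20 ∈ [2/29, 11/58) → index 1
j=2: u_2=53/220 ∈ [6/29, 8/29) → index 3
j=3: u_3=73/220 ∈ [8/29, 10/29) → index 4
j=4: u_4=93/220 ∈ [10/29, 13/29) → index 5
j=5: u_5=113/220 ∈ [13/29, 16/29) → index 6
j=6: u_6=133/220 ∈ [17/29, 41/58) → index 8
j=7: u_7=153/220 ∈ [17/29, 41/58) → index 8
j=8: u_8=173/220 ∈ [41/58, 49/58) → index 9
j=9: u_9=193/220 ∈ [49/58, 1) → index 10
j=10: u_10=213/220 ∈ [49/58, 1) → index 10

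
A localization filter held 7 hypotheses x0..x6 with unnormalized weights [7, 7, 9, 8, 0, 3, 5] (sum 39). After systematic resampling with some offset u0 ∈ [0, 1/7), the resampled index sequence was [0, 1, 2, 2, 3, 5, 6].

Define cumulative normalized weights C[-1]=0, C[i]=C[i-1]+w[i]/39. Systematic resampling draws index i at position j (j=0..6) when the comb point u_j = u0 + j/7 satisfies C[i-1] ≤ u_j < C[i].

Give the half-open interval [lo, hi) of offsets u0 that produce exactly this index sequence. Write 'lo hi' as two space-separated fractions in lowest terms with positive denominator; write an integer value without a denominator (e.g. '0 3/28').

C = [7/39, 14/39, 23/39, 31/39, 31/39, 34/39, 1]
j=0 picked index 0: u0 ∈ [0, 7/39)
j=1 picked index 1: u0 ∈ [10/273, 59/273)
j=2 picked index 2: u0 ∈ [20/273, 83/273)
j=3 picked index 2: u0 ∈ [-19/273, 44/273)
j=4 picked index 3: u0 ∈ [5/273, 61/273)
j=5 picked index 5: u0 ∈ [22/273, 43/273)
j=6 picked index 6: u0 ∈ [4/273, 1/7)
intersection: [22/273, 1/7)

22/273 1/7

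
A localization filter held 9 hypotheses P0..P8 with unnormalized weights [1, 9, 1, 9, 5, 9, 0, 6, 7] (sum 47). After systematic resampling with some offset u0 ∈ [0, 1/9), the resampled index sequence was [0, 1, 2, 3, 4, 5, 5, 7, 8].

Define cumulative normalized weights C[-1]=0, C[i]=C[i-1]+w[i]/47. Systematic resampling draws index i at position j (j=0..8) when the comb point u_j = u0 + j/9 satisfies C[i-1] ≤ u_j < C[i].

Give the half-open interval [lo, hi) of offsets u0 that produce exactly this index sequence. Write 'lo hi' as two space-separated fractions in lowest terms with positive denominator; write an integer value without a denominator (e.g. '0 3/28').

0 5/423

C = [1/47, 10/47, 11/47, 20/47, 25/47, 34/47, 34/47, 40/47, 1]
j=0 picked index 0: u0 ∈ [0, 1/47)
j=1 picked index 1: u0 ∈ [-38/423, 43/423)
j=2 picked index 2: u0 ∈ [-4/423, 5/423)
j=3 picked index 3: u0 ∈ [-14/141, 13/141)
j=4 picked index 4: u0 ∈ [-8/423, 37/423)
j=5 picked index 5: u0 ∈ [-10/423, 71/423)
j=6 picked index 5: u0 ∈ [-19/141, 8/141)
j=7 picked index 7: u0 ∈ [-23/423, 31/423)
j=8 picked index 8: u0 ∈ [-16/423, 1/9)
intersection: [0, 5/423)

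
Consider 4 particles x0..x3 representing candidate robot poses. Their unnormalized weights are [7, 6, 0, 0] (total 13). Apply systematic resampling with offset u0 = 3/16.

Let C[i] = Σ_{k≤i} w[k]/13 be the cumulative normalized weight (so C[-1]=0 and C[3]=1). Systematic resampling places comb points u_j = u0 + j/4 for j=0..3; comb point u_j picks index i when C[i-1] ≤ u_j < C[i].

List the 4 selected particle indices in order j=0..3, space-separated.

0 0 1 1

C = [7/13, 1, 1, 1]
j=0: u_0=3/16 ∈ [0, 7/13) → index 0
j=1: u_1=7/16 ∈ [0, 7/13) → index 0
j=2: u_2=11/16 ∈ [7/13, 1) → index 1
j=3: u_3=15/16 ∈ [7/13, 1) → index 1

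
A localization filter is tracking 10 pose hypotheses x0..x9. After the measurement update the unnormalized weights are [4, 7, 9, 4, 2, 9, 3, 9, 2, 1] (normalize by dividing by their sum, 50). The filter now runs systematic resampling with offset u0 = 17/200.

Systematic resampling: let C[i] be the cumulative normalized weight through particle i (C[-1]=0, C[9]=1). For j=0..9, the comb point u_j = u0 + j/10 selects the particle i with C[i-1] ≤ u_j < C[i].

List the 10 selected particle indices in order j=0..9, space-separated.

C = [2/25, 11/50, 2/5, 12/25, 13/25, 7/10, 19/25, 47/50, 49/50, 1]
j=0: u_0=17/200 ∈ [2/25, 11/50) → index 1
j=1: u_1=37/200 ∈ [2/25, 11/50) → index 1
j=2: u_2=57/200 ∈ [11/50, 2/5) → index 2
j=3: u_3=77/200 ∈ [11/50, 2/5) → index 2
j=4: u_4=97/200 ∈ [12/25, 13/25) → index 4
j=5: u_5=117/200 ∈ [13/25, 7/10) → index 5
j=6: u_6=137/200 ∈ [13/25, 7/10) → index 5
j=7: u_7=157/200 ∈ [19/25, 47/50) → index 7
j=8: u_8=177/200 ∈ [19/25, 47/50) → index 7
j=9: u_9=197/200 ∈ [49/50, 1) → index 9

1 1 2 2 4 5 5 7 7 9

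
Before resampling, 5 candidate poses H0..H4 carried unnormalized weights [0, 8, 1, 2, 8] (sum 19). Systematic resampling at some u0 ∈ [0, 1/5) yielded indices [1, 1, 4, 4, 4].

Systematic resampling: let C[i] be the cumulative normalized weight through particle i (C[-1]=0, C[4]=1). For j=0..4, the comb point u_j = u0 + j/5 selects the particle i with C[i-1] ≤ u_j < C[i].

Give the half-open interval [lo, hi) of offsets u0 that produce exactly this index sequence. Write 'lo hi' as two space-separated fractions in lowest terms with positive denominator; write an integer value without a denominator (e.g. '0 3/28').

17/95 1/5

C = [0, 8/19, 9/19, 11/19, 1]
j=0 picked index 1: u0 ∈ [0, 8/19)
j=1 picked index 1: u0 ∈ [-1/5, 21/95)
j=2 picked index 4: u0 ∈ [17/95, 3/5)
j=3 picked index 4: u0 ∈ [-2/95, 2/5)
j=4 picked index 4: u0 ∈ [-21/95, 1/5)
intersection: [17/95, 1/5)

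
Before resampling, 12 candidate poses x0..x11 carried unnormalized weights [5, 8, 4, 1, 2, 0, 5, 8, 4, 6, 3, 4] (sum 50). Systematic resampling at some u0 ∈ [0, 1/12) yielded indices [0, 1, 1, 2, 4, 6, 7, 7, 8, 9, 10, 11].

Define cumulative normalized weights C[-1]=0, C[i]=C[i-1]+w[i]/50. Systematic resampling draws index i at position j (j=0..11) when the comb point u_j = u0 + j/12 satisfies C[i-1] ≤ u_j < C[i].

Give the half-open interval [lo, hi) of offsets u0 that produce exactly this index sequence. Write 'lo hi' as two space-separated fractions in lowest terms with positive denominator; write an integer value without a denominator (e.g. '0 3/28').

C = [1/10, 13/50, 17/50, 9/25, 2/5, 2/5, 1/2, 33/50, 37/50, 43/50, 23/25, 1]
j=0 picked index 0: u0 ∈ [0, 1/10)
j=1 picked index 1: u0 ∈ [1/60, 53/300)
j=2 picked index 1: u0 ∈ [-1/15, 7/75)
j=3 picked index 2: u0 ∈ [1/100, 9/100)
j=4 picked index 4: u0 ∈ [2/75, 1/15)
j=5 picked index 6: u0 ∈ [-1/60, 1/12)
j=6 picked index 7: u0 ∈ [0, 4/25)
j=7 picked index 7: u0 ∈ [-1/12, 23/300)
j=8 picked index 8: u0 ∈ [-1/150, 11/150)
j=9 picked index 9: u0 ∈ [-1/100, 11/100)
j=10 picked index 10: u0 ∈ [2/75, 13/150)
j=11 picked index 11: u0 ∈ [1/300, 1/12)
intersection: [2/75, 1/15)

2/75 1/15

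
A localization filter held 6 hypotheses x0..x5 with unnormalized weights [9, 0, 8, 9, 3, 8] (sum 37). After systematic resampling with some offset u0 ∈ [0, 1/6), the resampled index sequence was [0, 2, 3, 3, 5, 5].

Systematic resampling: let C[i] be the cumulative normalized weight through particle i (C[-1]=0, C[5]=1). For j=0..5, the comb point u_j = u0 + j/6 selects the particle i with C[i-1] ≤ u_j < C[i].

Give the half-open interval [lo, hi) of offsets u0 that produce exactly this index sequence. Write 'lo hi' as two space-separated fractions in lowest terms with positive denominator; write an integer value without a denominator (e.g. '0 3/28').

C = [9/37, 9/37, 17/37, 26/37, 29/37, 1]
j=0 picked index 0: u0 ∈ [0, 9/37)
j=1 picked index 2: u0 ∈ [17/222, 65/222)
j=2 picked index 3: u0 ∈ [14/111, 41/111)
j=3 picked index 3: u0 ∈ [-3/74, 15/74)
j=4 picked index 5: u0 ∈ [13/111, 1/3)
j=5 picked index 5: u0 ∈ [-11/222, 1/6)
intersection: [14/111, 1/6)

14/111 1/6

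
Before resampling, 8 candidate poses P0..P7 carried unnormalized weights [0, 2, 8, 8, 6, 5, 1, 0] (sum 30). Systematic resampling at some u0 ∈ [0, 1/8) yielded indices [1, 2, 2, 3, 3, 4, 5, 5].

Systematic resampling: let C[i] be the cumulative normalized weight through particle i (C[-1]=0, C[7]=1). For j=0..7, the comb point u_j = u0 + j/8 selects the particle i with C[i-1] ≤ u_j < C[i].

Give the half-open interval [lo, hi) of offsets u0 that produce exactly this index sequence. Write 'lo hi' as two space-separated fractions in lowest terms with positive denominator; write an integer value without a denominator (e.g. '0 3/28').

C = [0, 1/15, 1/3, 3/5, 4/5, 29/30, 1, 1]
j=0 picked index 1: u0 ∈ [0, 1/15)
j=1 picked index 2: u0 ∈ [-7/120, 5/24)
j=2 picked index 2: u0 ∈ [-11/60, 1/12)
j=3 picked index 3: u0 ∈ [-1/24, 9/40)
j=4 picked index 3: u0 ∈ [-1/6, 1/10)
j=5 picked index 4: u0 ∈ [-1/40, 7/40)
j=6 picked index 5: u0 ∈ [1/20, 13/60)
j=7 picked index 5: u0 ∈ [-3/40, 11/120)
intersection: [1/20, 1/15)

1/20 1/15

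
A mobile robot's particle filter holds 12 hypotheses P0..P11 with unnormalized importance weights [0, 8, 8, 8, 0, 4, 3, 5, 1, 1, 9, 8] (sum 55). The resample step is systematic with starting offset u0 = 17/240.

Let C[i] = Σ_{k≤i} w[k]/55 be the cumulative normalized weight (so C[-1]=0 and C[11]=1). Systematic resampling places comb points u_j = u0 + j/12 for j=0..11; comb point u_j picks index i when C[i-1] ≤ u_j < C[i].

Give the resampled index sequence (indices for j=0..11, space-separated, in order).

1 2 2 3 3 5 7 7 10 10 11 11

C = [0, 8/55, 16/55, 24/55, 24/55, 28/55, 31/55, 36/55, 37/55, 38/55, 47/55, 1]
j=0: u_0=17/240 ∈ [0, 8/55) → index 1
j=1: u_1=37/240 ∈ [8/55, 16/55) → index 2
j=2: u_2=19/80 ∈ [8/55, 16/55) → index 2
j=3: u_3=77/240 ∈ [16/55, 24/55) → index 3
j=4: u_4=97/240 ∈ [16/55, 24/55) → index 3
j=5: u_5=39/80 ∈ [24/55, 28/55) → index 5
j=6: u_6=137/240 ∈ [31/55, 36/55) → index 7
j=7: u_7=157/240 ∈ [31/55, 36/55) → index 7
j=8: u_8=59/80 ∈ [38/55, 47/55) → index 10
j=9: u_9=197/240 ∈ [38/55, 47/55) → index 10
j=10: u_10=217/240 ∈ [47/55, 1) → index 11
j=11: u_11=79/80 ∈ [47/55, 1) → index 11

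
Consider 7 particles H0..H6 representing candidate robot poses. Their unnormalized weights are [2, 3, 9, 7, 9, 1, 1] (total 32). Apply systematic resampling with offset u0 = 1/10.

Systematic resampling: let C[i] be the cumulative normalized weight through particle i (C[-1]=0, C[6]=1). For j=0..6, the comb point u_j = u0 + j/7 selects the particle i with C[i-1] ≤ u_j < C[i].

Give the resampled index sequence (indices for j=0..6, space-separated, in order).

1 2 2 3 4 4 5

C = [1/16, 5/32, 7/16, 21/32, 15/16, 31/32, 1]
j=0: u_0=1/10 ∈ [1/16, 5/32) → index 1
j=1: u_1=17/70 ∈ [5/32, 7/16) → index 2
j=2: u_2=27/70 ∈ [5/32, 7/16) → index 2
j=3: u_3=37/70 ∈ [7/16, 21/32) → index 3
j=4: u_4=47/70 ∈ [21/32, 15/16) → index 4
j=5: u_5=57/70 ∈ [21/32, 15/16) → index 4
j=6: u_6=67/70 ∈ [15/16, 31/32) → index 5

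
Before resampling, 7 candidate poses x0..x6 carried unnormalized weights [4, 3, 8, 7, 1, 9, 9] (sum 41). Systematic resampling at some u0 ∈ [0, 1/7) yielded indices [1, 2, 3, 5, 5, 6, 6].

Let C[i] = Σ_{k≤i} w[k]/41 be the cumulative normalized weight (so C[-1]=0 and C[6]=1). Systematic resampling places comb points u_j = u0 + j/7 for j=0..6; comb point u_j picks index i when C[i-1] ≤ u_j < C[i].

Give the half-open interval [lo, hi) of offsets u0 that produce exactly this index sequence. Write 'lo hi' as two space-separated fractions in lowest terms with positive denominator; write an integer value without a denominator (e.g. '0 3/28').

38/287 1/7

C = [4/41, 7/41, 15/41, 22/41, 23/41, 32/41, 1]
j=0 picked index 1: u0 ∈ [4/41, 7/41)
j=1 picked index 2: u0 ∈ [8/287, 64/287)
j=2 picked index 3: u0 ∈ [23/287, 72/287)
j=3 picked index 5: u0 ∈ [38/287, 101/287)
j=4 picked index 5: u0 ∈ [-3/287, 60/287)
j=5 picked index 6: u0 ∈ [19/287, 2/7)
j=6 picked index 6: u0 ∈ [-22/287, 1/7)
intersection: [38/287, 1/7)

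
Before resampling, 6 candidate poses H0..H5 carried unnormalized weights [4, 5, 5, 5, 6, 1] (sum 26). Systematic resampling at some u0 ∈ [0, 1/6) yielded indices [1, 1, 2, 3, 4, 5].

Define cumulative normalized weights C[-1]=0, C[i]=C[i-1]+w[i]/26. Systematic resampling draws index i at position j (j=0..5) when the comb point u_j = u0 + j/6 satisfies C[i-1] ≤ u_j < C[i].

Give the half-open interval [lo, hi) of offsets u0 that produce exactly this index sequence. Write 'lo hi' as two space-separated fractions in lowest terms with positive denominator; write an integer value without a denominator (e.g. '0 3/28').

C = [2/13, 9/26, 7/13, 19/26, 25/26, 1]
j=0 picked index 1: u0 ∈ [2/13, 9/26)
j=1 picked index 1: u0 ∈ [-1/78, 7/39)
j=2 picked index 2: u0 ∈ [1/78, 8/39)
j=3 picked index 3: u0 ∈ [1/26, 3/13)
j=4 picked index 4: u0 ∈ [5/78, 23/78)
j=5 picked index 5: u0 ∈ [5/39, 1/6)
intersection: [2/13, 1/6)

2/13 1/6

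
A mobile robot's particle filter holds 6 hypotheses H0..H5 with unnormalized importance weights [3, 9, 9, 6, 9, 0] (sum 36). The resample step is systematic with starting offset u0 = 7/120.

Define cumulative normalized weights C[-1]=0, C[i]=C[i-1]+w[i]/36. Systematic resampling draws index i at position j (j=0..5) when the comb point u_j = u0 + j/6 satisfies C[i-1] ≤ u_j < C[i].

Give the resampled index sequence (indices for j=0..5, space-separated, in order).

C = [1/12, 1/3, 7/12, 3/4, 1, 1]
j=0: u_0=7/120 ∈ [0, 1/12) → index 0
j=1: u_1=9/40 ∈ [1/12, 1/3) → index 1
j=2: u_2=47/120 ∈ [1/3, 7/12) → index 2
j=3: u_3=67/120 ∈ [1/3, 7/12) → index 2
j=4: u_4=29/40 ∈ [7/12, 3/4) → index 3
j=5: u_5=107/120 ∈ [3/4, 1) → index 4

0 1 2 2 3 4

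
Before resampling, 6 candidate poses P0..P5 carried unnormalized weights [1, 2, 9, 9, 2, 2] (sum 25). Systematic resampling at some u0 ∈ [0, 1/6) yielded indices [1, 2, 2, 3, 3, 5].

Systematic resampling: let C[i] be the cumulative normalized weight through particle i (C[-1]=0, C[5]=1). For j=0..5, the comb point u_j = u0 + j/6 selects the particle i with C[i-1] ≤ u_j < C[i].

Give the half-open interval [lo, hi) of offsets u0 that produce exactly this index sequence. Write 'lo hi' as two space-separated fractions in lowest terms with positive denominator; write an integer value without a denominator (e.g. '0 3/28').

C = [1/25, 3/25, 12/25, 21/25, 23/25, 1]
j=0 picked index 1: u0 ∈ [1/25, 3/25)
j=1 picked index 2: u0 ∈ [-7/150, 47/150)
j=2 picked index 2: u0 ∈ [-16/75, 11/75)
j=3 picked index 3: u0 ∈ [-1/50, 17/50)
j=4 picked index 3: u0 ∈ [-14/75, 13/75)
j=5 picked index 5: u0 ∈ [13/150, 1/6)
intersection: [13/150, 3/25)

13/150 3/25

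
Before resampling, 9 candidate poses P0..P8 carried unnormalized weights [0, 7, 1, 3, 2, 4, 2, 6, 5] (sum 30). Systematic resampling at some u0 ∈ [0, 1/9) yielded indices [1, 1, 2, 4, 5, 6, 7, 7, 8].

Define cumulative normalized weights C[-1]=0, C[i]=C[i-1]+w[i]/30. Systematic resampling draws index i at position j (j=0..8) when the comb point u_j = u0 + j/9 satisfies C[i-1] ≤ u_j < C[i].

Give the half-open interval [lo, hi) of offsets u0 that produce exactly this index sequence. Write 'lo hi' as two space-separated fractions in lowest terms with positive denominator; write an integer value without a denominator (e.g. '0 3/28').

C = [0, 7/30, 4/15, 11/30, 13/30, 17/30, 19/30, 5/6, 1]
j=0 picked index 1: u0 ∈ [0, 7/30)
j=1 picked index 1: u0 ∈ [-1/9, 11/90)
j=2 picked index 2: u0 ∈ [1/90, 2/45)
j=3 picked index 4: u0 ∈ [1/30, 1/10)
j=4 picked index 5: u0 ∈ [-1/90, 11/90)
j=5 picked index 6: u0 ∈ [1/90, 7/90)
j=6 picked index 7: u0 ∈ [-1/30, 1/6)
j=7 picked index 7: u0 ∈ [-13/90, 1/18)
j=8 picked index 8: u0 ∈ [-1/18, 1/9)
intersection: [1/30, 2/45)

1/30 2/45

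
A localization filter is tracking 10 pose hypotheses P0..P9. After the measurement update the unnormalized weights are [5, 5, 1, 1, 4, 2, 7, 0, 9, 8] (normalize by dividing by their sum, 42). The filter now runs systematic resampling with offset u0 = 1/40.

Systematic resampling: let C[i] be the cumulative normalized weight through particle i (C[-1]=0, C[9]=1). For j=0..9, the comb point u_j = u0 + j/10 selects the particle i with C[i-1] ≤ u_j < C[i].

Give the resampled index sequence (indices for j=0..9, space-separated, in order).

0 1 1 4 5 6 8 8 9 9

C = [5/42, 5/21, 11/42, 2/7, 8/21, 3/7, 25/42, 25/42, 17/21, 1]
j=0: u_0=1/40 ∈ [0, 5/42) → index 0
j=1: u_1=1/8 ∈ [5/42, 5/21) → index 1
j=2: u_2=9/40 ∈ [5/42, 5/21) → index 1
j=3: u_3=13/40 ∈ [2/7, 8/21) → index 4
j=4: u_4=17/40 ∈ [8/21, 3/7) → index 5
j=5: u_5=21/40 ∈ [3/7, 25/42) → index 6
j=6: u_6=5/8 ∈ [25/42, 17/21) → index 8
j=7: u_7=29/40 ∈ [25/42, 17/21) → index 8
j=8: u_8=33/40 ∈ [17/21, 1) → index 9
j=9: u_9=37/40 ∈ [17/21, 1) → index 9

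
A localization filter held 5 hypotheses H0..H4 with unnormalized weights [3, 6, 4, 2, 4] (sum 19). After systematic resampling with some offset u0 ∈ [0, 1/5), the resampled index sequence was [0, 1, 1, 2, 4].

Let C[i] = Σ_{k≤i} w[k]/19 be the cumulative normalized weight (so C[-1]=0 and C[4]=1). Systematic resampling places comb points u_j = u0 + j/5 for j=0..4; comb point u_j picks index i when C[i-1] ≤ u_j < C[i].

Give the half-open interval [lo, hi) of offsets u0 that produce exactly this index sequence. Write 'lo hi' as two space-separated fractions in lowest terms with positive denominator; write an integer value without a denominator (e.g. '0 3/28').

0 7/95

C = [3/19, 9/19, 13/19, 15/19, 1]
j=0 picked index 0: u0 ∈ [0, 3/19)
j=1 picked index 1: u0 ∈ [-4/95, 26/95)
j=2 picked index 1: u0 ∈ [-23/95, 7/95)
j=3 picked index 2: u0 ∈ [-12/95, 8/95)
j=4 picked index 4: u0 ∈ [-1/95, 1/5)
intersection: [0, 7/95)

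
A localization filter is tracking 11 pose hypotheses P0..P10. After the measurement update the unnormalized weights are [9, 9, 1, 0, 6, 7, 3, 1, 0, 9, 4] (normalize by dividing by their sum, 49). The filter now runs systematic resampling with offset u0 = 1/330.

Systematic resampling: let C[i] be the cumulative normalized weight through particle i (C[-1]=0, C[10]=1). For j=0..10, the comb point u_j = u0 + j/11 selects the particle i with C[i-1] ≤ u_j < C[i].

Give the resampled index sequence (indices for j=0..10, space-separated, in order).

C = [9/49, 18/49, 19/49, 19/49, 25/49, 32/49, 5/7, 36/49, 36/49, 45/49, 1]
j=0: u_0=1/330 ∈ [0, 9/49) → index 0
j=1: u_1=31/330 ∈ [0, 9/49) → index 0
j=2: u_2=61/330 ∈ [9/49, 18/49) → index 1
j=3: u_3=91/330 ∈ [9/49, 18/49) → index 1
j=4: u_4=11/30 ∈ [9/49, 18/49) → index 1
j=5: u_5=151/330 ∈ [19/49, 25/49) → index 4
j=6: u_6=181/330 ∈ [25/49, 32/49) → index 5
j=7: u_7=211/330 ∈ [25/49, 32/49) → index 5
j=8: u_8=241/330 ∈ [5/7, 36/49) → index 7
j=9: u_9=271/330 ∈ [36/49, 45/49) → index 9
j=10: u_10=301/330 ∈ [36/49, 45/49) → index 9

0 0 1 1 1 4 5 5 7 9 9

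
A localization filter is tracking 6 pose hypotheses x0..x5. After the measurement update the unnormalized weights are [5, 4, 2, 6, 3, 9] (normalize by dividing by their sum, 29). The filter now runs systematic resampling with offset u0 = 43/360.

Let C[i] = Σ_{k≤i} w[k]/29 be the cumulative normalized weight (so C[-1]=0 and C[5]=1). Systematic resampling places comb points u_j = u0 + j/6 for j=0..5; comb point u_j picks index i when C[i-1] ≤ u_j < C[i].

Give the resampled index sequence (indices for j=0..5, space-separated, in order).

0 1 3 4 5 5

C = [5/29, 9/29, 11/29, 17/29, 20/29, 1]
j=0: u_0=43/360 ∈ [0, 5/29) → index 0
j=1: u_1=103/360 ∈ [5/29, 9/29) → index 1
j=2: u_2=163/360 ∈ [11/29, 17/29) → index 3
j=3: u_3=223/360 ∈ [17/29, 20/29) → index 4
j=4: u_4=283/360 ∈ [20/29, 1) → index 5
j=5: u_5=343/360 ∈ [20/29, 1) → index 5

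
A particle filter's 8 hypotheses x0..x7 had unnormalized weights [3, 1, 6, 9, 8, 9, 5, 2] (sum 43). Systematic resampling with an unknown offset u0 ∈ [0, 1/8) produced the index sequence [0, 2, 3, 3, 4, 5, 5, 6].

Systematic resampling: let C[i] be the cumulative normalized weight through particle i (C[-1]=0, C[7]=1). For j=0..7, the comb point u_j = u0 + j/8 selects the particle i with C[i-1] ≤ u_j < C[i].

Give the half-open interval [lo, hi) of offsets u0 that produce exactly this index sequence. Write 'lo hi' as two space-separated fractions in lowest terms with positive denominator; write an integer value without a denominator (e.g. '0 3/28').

1/344 23/344

C = [3/43, 4/43, 10/43, 19/43, 27/43, 36/43, 41/43, 1]
j=0 picked index 0: u0 ∈ [0, 3/43)
j=1 picked index 2: u0 ∈ [-11/344, 37/344)
j=2 picked index 3: u0 ∈ [-3/172, 33/172)
j=3 picked index 3: u0 ∈ [-49/344, 23/344)
j=4 picked index 4: u0 ∈ [-5/86, 11/86)
j=5 picked index 5: u0 ∈ [1/344, 73/344)
j=6 picked index 5: u0 ∈ [-21/172, 15/172)
j=7 picked index 6: u0 ∈ [-13/344, 27/344)
intersection: [1/344, 23/344)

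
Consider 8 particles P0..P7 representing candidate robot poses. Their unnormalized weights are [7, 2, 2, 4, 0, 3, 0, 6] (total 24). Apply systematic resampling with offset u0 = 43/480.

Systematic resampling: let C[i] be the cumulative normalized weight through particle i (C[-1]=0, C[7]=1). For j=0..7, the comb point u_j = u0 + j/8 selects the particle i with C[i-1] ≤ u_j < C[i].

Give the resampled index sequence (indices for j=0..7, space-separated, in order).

C = [7/24, 3/8, 11/24, 5/8, 5/8, 3/4, 3/4, 1]
j=0: u_0=43/480 ∈ [0, 7/24) → index 0
j=1: u_1=103/480 ∈ [0, 7/24) → index 0
j=2: u_2=163/480 ∈ [7/24, 3/8) → index 1
j=3: u_3=223/480 ∈ [11/24, 5/8) → index 3
j=4: u_4=283/480 ∈ [11/24, 5/8) → index 3
j=5: u_5=343/480 ∈ [5/8, 3/4) → index 5
j=6: u_6=403/480 ∈ [3/4, 1) → index 7
j=7: u_7=463/480 ∈ [3/4, 1) → index 7

0 0 1 3 3 5 7 7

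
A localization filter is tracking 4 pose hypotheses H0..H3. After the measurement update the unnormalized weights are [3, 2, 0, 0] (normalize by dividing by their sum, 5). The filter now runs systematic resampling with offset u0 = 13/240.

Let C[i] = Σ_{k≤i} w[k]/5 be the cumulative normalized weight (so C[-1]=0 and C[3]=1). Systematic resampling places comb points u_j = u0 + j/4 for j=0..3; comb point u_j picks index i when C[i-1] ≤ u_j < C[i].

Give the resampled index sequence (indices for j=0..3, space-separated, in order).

0 0 0 1

C = [3/5, 1, 1, 1]
j=0: u_0=13/240 ∈ [0, 3/5) → index 0
j=1: u_1=73/240 ∈ [0, 3/5) → index 0
j=2: u_2=133/240 ∈ [0, 3/5) → index 0
j=3: u_3=193/240 ∈ [3/5, 1) → index 1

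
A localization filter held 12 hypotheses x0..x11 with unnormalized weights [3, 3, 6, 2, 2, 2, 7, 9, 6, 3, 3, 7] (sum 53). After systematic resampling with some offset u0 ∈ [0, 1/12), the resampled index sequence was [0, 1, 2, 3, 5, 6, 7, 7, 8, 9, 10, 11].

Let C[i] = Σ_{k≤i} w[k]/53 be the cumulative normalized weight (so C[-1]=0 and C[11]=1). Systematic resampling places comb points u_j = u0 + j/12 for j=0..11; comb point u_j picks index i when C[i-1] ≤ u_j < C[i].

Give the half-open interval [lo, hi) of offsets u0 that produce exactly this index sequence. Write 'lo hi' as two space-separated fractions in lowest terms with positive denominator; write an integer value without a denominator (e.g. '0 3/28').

C = [3/53, 6/53, 12/53, 14/53, 16/53, 18/53, 25/53, 34/53, 40/53, 43/53, 46/53, 1]
j=0 picked index 0: u0 ∈ [0, 3/53)
j=1 picked index 1: u0 ∈ [-17/636, 19/636)
j=2 picked index 2: u0 ∈ [-17/318, 19/318)
j=3 picked index 3: u0 ∈ [-5/212, 3/212)
j=4 picked index 5: u0 ∈ [-5/159, 1/159)
j=5 picked index 6: u0 ∈ [-49/636, 35/636)
j=6 picked index 7: u0 ∈ [-3/106, 15/106)
j=7 picked index 7: u0 ∈ [-71/636, 37/636)
j=8 picked index 8: u0 ∈ [-4/159, 14/159)
j=9 picked index 9: u0 ∈ [1/212, 13/212)
j=10 picked index 10: u0 ∈ [-7/318, 11/318)
j=11 picked index 11: u0 ∈ [-31/636, 1/12)
intersection: [1/212, 1/159)

1/212 1/159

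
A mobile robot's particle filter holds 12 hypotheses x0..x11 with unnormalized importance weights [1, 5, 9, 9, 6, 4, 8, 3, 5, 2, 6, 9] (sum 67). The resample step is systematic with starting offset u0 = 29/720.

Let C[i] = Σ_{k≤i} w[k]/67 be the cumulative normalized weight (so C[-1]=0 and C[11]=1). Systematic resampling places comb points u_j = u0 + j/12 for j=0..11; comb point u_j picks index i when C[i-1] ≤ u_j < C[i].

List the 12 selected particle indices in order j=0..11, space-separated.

C = [1/67, 6/67, 15/67, 24/67, 30/67, 34/67, 42/67, 45/67, 50/67, 52/67, 58/67, 1]
j=0: u_0=29/720 ∈ [1/67, 6/67) → index 1
j=1: u_1=89/720 ∈ [6/67, 15/67) → index 2
j=2: u_2=149/720 ∈ [6/67, 15/67) → index 2
j=3: u_3=209/720 ∈ [15/67, 24/67) → index 3
j=4: u_4=269/720 ∈ [24/67, 30/67) → index 4
j=5: u_5=329/720 ∈ [30/67, 34/67) → index 5
j=6: u_6=389/720 ∈ [34/67, 42/67) → index 6
j=7: u_7=449/720 ∈ [34/67, 42/67) → index 6
j=8: u_8=509/720 ∈ [45/67, 50/67) → index 8
j=9: u_9=569/720 ∈ [52/67, 58/67) → index 10
j=10: u_10=629/720 ∈ [58/67, 1) → index 11
j=11: u_11=689/720 ∈ [58/67, 1) → index 11

1 2 2 3 4 5 6 6 8 10 11 11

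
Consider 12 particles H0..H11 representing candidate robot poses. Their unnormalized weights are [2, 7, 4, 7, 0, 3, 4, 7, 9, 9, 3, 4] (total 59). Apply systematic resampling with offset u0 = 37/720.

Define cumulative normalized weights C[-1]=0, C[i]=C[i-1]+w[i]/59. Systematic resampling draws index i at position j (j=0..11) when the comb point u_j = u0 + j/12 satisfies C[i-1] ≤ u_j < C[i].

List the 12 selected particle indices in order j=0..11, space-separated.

C = [2/59, 9/59, 13/59, 20/59, 20/59, 23/59, 27/59, 34/59, 43/59, 52/59, 55/59, 1]
j=0: u_0=37/720 ∈ [2/59, 9/59) → index 1
j=1: u_1=97/720 ∈ [2/59, 9/59) → index 1
j=2: u_2=157/720 ∈ [9/59, 13/59) → index 2
j=3: u_3=217/720 ∈ [13/59, 20/59) → index 3
j=4: u_4=277/720 ∈ [20/59, 23/59) → index 5
j=5: u_5=337/720 ∈ [27/59, 34/59) → index 7
j=6: u_6=397/720 ∈ [27/59, 34/59) → index 7
j=7: u_7=457/720 ∈ [34/59, 43/59) → index 8
j=8: u_8=517/720 ∈ [34/59, 43/59) → index 8
j=9: u_9=577/720 ∈ [43/59, 52/59) → index 9
j=10: u_10=637/720 ∈ [52/59, 55/59) → index 10
j=11: u_11=697/720 ∈ [55/59, 1) → index 11

1 1 2 3 5 7 7 8 8 9 10 11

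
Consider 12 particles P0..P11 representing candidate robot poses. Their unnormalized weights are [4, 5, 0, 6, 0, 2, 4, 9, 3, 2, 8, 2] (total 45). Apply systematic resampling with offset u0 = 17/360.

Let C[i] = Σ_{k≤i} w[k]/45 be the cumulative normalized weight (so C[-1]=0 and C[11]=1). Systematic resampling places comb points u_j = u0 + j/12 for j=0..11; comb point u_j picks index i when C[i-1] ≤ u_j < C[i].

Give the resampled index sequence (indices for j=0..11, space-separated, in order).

C = [4/45, 1/5, 1/5, 1/3, 1/3, 17/45, 7/15, 2/3, 11/15, 7/9, 43/45, 1]
j=0: u_0=17/360 ∈ [0, 4/45) → index 0
j=1: u_1=47/360 ∈ [4/45, 1/5) → index 1
j=2: u_2=77/360 ∈ [1/5, 1/3) → index 3
j=3: u_3=107/360 ∈ [1/5, 1/3) → index 3
j=4: u_4=137/360 ∈ [17/45, 7/15) → index 6
j=5: u_5=167/360 ∈ [17/45, 7/15) → index 6
j=6: u_6=197/360 ∈ [7/15, 2/3) → index 7
j=7: u_7=227/360 ∈ [7/15, 2/3) → index 7
j=8: u_8=257/360 ∈ [2/3, 11/15) → index 8
j=9: u_9=287/360 ∈ [7/9, 43/45) → index 10
j=10: u_10=317/360 ∈ [7/9, 43/45) → index 10
j=11: u_11=347/360 ∈ [43/45, 1) → index 11

0 1 3 3 6 6 7 7 8 10 10 11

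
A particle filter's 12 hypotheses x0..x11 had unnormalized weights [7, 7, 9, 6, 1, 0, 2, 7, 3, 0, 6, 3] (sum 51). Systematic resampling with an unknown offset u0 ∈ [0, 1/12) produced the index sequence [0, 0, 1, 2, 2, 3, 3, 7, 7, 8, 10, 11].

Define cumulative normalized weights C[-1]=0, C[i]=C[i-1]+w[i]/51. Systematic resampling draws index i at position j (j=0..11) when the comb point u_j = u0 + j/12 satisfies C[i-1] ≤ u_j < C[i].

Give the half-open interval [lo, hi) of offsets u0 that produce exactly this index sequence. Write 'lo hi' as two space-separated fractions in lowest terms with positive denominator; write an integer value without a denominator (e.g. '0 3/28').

C = [7/51, 14/51, 23/51, 29/51, 10/17, 10/17, 32/51, 13/17, 14/17, 14/17, 16/17, 1]
j=0 picked index 0: u0 ∈ [0, 7/51)
j=1 picked index 0: u0 ∈ [-1/12, 11/204)
j=2 picked index 1: u0 ∈ [-1/34, 11/102)
j=3 picked index 2: u0 ∈ [5/204, 41/204)
j=4 picked index 2: u0 ∈ [-1/17, 2/17)
j=5 picked index 3: u0 ∈ [7/204, 31/204)
j=6 picked index 3: u0 ∈ [-5/102, 7/102)
j=7 picked index 7: u0 ∈ [3/68, 37/204)
j=8 picked index 7: u0 ∈ [-2/51, 5/51)
j=9 picked index 8: u0 ∈ [1/68, 5/68)
j=10 picked index 10: u0 ∈ [-1/102, 11/102)
j=11 picked index 11: u0 ∈ [5/204, 1/12)
intersection: [3/68, 11/204)

3/68 11/204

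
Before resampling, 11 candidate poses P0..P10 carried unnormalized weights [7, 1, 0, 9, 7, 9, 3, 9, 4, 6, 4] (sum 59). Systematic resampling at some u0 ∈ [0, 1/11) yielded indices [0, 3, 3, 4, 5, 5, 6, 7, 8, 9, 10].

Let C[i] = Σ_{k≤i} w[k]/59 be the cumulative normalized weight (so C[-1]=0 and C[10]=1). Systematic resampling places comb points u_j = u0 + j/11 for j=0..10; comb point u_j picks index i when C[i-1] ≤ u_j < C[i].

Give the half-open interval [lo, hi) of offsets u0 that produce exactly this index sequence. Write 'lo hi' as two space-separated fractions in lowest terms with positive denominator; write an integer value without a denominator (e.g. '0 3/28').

29/649 42/649

C = [7/59, 8/59, 8/59, 17/59, 24/59, 33/59, 36/59, 45/59, 49/59, 55/59, 1]
j=0 picked index 0: u0 ∈ [0, 7/59)
j=1 picked index 3: u0 ∈ [29/649, 128/649)
j=2 picked index 3: u0 ∈ [-30/649, 69/649)
j=3 picked index 4: u0 ∈ [10/649, 87/649)
j=4 picked index 5: u0 ∈ [28/649, 127/649)
j=5 picked index 5: u0 ∈ [-31/649, 68/649)
j=6 picked index 6: u0 ∈ [9/649, 42/649)
j=7 picked index 7: u0 ∈ [-17/649, 82/649)
j=8 picked index 8: u0 ∈ [23/649, 67/649)
j=9 picked index 9: u0 ∈ [8/649, 74/649)
j=10 picked index 10: u0 ∈ [15/649, 1/11)
intersection: [29/649, 42/649)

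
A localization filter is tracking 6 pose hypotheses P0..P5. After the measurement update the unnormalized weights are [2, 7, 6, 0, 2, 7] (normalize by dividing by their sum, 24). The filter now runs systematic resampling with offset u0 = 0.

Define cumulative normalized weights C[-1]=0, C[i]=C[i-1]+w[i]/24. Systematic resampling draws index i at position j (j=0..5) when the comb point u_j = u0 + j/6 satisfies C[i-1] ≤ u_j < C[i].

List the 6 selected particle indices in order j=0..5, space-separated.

C = [1/12, 3/8, 5/8, 5/8, 17/24, 1]
j=0: u_0=0 ∈ [0, 1/12) → index 0
j=1: u_1=1/6 ∈ [1/12, 3/8) → index 1
j=2: u_2=1/3 ∈ [1/12, 3/8) → index 1
j=3: u_3=1/2 ∈ [3/8, 5/8) → index 2
j=4: u_4=2/3 ∈ [5/8, 17/24) → index 4
j=5: u_5=5/6 ∈ [17/24, 1) → index 5

0 1 1 2 4 5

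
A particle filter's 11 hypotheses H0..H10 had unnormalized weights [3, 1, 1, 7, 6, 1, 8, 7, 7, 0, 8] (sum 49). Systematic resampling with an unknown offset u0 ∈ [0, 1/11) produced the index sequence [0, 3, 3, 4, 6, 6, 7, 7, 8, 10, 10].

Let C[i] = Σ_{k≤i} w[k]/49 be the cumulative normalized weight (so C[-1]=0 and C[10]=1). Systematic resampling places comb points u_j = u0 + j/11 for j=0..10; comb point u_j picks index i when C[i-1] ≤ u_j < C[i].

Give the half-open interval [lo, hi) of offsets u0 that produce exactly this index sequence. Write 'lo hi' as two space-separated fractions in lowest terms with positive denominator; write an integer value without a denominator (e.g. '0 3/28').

C = [3/49, 4/49, 5/49, 12/49, 18/49, 19/49, 27/49, 34/49, 41/49, 41/49, 1]
j=0 picked index 0: u0 ∈ [0, 3/49)
j=1 picked index 3: u0 ∈ [6/539, 83/539)
j=2 picked index 3: u0 ∈ [-43/539, 34/539)
j=3 picked index 4: u0 ∈ [-15/539, 51/539)
j=4 picked index 6: u0 ∈ [13/539, 101/539)
j=5 picked index 6: u0 ∈ [-36/539, 52/539)
j=6 picked index 7: u0 ∈ [3/539, 80/539)
j=7 picked index 7: u0 ∈ [-46/539, 31/539)
j=8 picked index 8: u0 ∈ [-18/539, 59/539)
j=9 picked index 10: u0 ∈ [10/539, 2/11)
j=10 picked index 10: u0 ∈ [-39/539, 1/11)
intersection: [13/539, 31/539)

13/539 31/539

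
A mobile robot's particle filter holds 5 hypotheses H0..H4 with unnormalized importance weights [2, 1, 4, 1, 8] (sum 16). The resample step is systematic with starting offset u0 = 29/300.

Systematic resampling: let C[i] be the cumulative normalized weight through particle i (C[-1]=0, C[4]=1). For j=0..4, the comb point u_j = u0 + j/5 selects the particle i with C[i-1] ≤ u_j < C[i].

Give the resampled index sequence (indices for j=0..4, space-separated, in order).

C = [1/8, 3/16, 7/16, 1/2, 1]
j=0: u_0=29/300 ∈ [0, 1/8) → index 0
j=1: u_1=89/300 ∈ [3/16, 7/16) → index 2
j=2: u_2=149/300 ∈ [7/16, 1/2) → index 3
j=3: u_3=209/300 ∈ [1/2, 1) → index 4
j=4: u_4=269/300 ∈ [1/2, 1) → index 4

0 2 3 4 4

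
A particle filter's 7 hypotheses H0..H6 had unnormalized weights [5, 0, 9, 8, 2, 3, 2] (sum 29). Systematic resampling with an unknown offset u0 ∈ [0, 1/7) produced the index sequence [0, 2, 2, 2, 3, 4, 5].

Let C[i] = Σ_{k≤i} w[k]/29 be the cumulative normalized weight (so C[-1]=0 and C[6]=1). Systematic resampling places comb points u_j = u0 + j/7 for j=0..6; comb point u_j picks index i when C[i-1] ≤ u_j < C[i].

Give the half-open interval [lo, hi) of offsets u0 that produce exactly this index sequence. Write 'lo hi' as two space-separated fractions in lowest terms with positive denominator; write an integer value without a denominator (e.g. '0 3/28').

9/203 11/203

C = [5/29, 5/29, 14/29, 22/29, 24/29, 27/29, 1]
j=0 picked index 0: u0 ∈ [0, 5/29)
j=1 picked index 2: u0 ∈ [6/203, 69/203)
j=2 picked index 2: u0 ∈ [-23/203, 40/203)
j=3 picked index 2: u0 ∈ [-52/203, 11/203)
j=4 picked index 3: u0 ∈ [-18/203, 38/203)
j=5 picked index 4: u0 ∈ [9/203, 23/203)
j=6 picked index 5: u0 ∈ [-6/203, 15/203)
intersection: [9/203, 11/203)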